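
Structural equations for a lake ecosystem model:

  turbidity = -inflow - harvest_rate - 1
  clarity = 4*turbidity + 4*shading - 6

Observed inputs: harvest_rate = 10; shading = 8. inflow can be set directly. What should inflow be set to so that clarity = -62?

inflow = 11

Substituting into the turbidity equation gives turbidity = -inflow - 11.
Substituting into the clarity equation gives clarity = -4*inflow - 18.
Solve -4*inflow - 18 = -62: inflow = (-62 + 18) / -4 = 11.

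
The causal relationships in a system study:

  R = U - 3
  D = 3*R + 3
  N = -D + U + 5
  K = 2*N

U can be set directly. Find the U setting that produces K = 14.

U = 2

Substituting into the D equation gives D = 3*U - 6.
N becomes -2*U + 11.
Substituting into the K equation gives K = -4*U + 22.
Solve -4*U + 22 = 14: U = (14 - 22) / -4 = 2.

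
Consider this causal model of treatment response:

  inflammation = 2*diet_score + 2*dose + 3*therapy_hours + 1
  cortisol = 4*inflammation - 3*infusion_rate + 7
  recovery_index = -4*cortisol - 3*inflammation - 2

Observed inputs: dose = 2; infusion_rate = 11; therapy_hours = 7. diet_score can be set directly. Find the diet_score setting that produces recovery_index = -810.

Substituting into the inflammation equation gives inflammation = 2*diet_score + 26.
This gives cortisol = 8*diet_score + 78.
Substituting into the recovery_index equation gives recovery_index = -38*diet_score - 392.
Solve -38*diet_score - 392 = -810: diet_score = (-810 + 392) / -38 = 11.

diet_score = 11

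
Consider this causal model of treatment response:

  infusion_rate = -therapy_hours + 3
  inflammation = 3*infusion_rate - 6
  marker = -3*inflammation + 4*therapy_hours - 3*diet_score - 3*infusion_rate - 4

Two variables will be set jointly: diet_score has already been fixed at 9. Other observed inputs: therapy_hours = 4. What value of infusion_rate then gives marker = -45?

infusion_rate = 4

With diet_score held at 9:
Intervening on infusion_rate fixes its value directly, overriding its dependence on therapy_hours.
Substituting into the marker equation gives marker = -12*infusion_rate + 3.
Solve -12*infusion_rate + 3 = -45: infusion_rate = (-45 - 3) / -12 = 4.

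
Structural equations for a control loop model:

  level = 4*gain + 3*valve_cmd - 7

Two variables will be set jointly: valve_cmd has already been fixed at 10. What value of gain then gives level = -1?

With valve_cmd held at 10:
Substituting into the level equation gives level = 4*gain + 23.
Solve 4*gain + 23 = -1: gain = (-1 - 23) / 4 = -6.

gain = -6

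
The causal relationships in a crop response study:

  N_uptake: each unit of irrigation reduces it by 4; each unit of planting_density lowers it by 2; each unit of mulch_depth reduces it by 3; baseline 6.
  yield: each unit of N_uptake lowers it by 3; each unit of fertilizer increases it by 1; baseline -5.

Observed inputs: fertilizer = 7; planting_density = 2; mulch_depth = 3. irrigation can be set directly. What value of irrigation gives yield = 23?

Substituting into the N_uptake equation gives N_uptake = -4*irrigation - 7.
This gives yield = 12*irrigation + 23.
Solve 12*irrigation + 23 = 23: irrigation = (23 - 23) / 12 = 0.

irrigation = 0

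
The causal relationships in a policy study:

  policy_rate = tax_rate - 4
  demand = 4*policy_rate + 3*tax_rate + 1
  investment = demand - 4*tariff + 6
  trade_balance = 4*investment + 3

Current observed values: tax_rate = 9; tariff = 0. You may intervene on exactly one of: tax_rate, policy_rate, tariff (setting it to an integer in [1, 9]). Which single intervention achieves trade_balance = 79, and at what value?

Intervening on tax_rate: with other inputs at their observed values, trade_balance = 28*tax_rate - 33. Solving for 79 gives tax_rate = 4, within [1, 9].
Intervening on policy_rate: trade_balance = 16*policy_rate + 139. Reaching 79 requires policy_rate = -15/4, not an integer.
Intervening on tariff: trade_balance = -16*tariff + 219. Reaching 79 requires tariff = 35/4, not an integer.

set tax_rate = 4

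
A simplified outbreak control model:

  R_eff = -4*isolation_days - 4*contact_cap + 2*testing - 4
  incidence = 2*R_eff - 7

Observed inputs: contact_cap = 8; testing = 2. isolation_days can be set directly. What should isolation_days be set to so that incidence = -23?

isolation_days = -6

Substituting into the R_eff equation gives R_eff = -4*isolation_days - 32.
So incidence = -8*isolation_days - 71.
Solve -8*isolation_days - 71 = -23: isolation_days = (-23 + 71) / -8 = -6.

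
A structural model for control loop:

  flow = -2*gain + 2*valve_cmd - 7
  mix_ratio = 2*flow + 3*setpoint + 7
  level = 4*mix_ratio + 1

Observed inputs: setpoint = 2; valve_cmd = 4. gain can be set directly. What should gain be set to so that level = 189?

gain = -8

Substituting into the flow equation gives flow = -2*gain + 1.
mix_ratio becomes -4*gain + 15.
Substituting into the level equation gives level = -16*gain + 61.
Solve -16*gain + 61 = 189: gain = (189 - 61) / -16 = -8.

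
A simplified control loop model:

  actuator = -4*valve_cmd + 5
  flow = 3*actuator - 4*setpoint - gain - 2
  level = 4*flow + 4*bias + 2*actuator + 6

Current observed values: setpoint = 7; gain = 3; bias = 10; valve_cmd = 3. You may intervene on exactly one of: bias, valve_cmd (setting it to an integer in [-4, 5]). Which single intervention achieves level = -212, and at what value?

Intervening on bias: with other inputs at their observed values, level = 4*bias - 224. Solving for -212 gives bias = 3, within [-4, 5].
Intervening on valve_cmd: level = -56*valve_cmd - 16. Reaching -212 requires valve_cmd = 7/2, not an integer.

set bias = 3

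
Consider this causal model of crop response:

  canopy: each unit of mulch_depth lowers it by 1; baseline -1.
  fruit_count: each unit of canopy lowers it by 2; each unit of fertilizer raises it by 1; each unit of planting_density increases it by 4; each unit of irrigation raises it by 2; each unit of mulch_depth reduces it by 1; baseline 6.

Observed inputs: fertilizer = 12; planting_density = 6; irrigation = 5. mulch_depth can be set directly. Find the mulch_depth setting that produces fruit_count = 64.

mulch_depth = 10

Substituting into the fruit_count equation gives fruit_count = mulch_depth + 54.
Solve mulch_depth + 54 = 64: mulch_depth = (64 - 54) / 1 = 10.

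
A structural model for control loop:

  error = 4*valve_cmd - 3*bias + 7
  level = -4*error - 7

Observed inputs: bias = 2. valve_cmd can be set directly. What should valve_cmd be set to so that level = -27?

Substituting into the error equation gives error = 4*valve_cmd + 1.
This gives level = -16*valve_cmd - 11.
Solve -16*valve_cmd - 11 = -27: valve_cmd = (-27 + 11) / -16 = 1.

valve_cmd = 1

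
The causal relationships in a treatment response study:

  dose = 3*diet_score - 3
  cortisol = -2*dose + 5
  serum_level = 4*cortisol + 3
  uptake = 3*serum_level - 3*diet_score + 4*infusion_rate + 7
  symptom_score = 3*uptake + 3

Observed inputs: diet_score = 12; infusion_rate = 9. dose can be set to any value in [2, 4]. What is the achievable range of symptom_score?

-57 to 87

Intervening on dose fixes its value directly, overriding its dependence on diet_score.
Substituting into the serum_level equation gives serum_level = -8*dose + 23.
This gives uptake = -24*dose + 76.
Substituting into the symptom_score equation gives symptom_score = -72*dose + 231.
Linear in dose, so extremes are at the endpoints: dose = 2 gives symptom_score = 87; dose = 4 gives symptom_score = -57.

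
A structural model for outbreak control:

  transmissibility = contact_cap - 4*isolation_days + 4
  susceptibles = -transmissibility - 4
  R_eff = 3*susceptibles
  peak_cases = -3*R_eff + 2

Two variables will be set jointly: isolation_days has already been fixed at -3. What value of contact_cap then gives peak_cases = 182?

With isolation_days held at -3:
Substituting into the transmissibility equation gives transmissibility = contact_cap + 16.
So susceptibles = -contact_cap - 20.
R_eff becomes -3*contact_cap - 60.
Substituting into the peak_cases equation gives peak_cases = 9*contact_cap + 182.
Solve 9*contact_cap + 182 = 182: contact_cap = (182 - 182) / 9 = 0.

contact_cap = 0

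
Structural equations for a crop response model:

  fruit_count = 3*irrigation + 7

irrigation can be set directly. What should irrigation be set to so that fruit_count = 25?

irrigation = 6

Solve 3*irrigation + 7 = 25: irrigation = (25 - 7) / 3 = 6.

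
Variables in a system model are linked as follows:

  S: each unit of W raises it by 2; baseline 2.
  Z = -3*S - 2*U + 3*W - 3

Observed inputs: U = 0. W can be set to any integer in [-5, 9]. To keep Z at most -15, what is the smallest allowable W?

Substituting into the Z equation gives Z = -3*W - 9.
Require -3*W - 9 ≤ -15, so W ≥ 2.
The smallest integer in [-5, 9] satisfying this is 2.

W = 2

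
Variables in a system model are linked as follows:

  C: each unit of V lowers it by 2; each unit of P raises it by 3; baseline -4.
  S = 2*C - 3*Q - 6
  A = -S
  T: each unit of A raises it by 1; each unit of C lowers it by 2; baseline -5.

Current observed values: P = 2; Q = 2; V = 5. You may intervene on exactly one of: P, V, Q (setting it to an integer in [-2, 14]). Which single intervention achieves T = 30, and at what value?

set Q = -1

Intervening on P: T = -12*P + 63. Reaching 30 requires P = 11/4, not an integer.
Intervening on V: T = 8*V - 1. Reaching 30 requires V = 31/8, not an integer.
Intervening on Q: with other inputs at their observed values, T = 3*Q + 33. Solving for 30 gives Q = -1, within [-2, 14].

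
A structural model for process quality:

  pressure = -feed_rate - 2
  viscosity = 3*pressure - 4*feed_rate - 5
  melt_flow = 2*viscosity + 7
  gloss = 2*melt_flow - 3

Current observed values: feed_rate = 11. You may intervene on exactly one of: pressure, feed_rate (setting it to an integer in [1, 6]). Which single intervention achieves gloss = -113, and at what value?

set pressure = 6

Intervening on pressure: with other inputs at their observed values, gloss = 12*pressure - 185. Solving for -113 gives pressure = 6, within [1, 6].
Intervening on feed_rate: gloss = -28*feed_rate - 33. Reaching -113 requires feed_rate = 20/7, not an integer.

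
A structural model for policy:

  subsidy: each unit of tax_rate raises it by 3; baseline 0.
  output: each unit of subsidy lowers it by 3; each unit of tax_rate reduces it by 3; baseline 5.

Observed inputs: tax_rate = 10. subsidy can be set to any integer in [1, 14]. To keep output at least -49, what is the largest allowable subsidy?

Intervening on subsidy fixes its value directly, overriding its dependence on tax_rate.
Substituting into the output equation gives output = -3*subsidy - 25.
Require -3*subsidy - 25 ≥ -49, so subsidy ≤ 8.
The largest integer in [1, 14] satisfying this is 8.

subsidy = 8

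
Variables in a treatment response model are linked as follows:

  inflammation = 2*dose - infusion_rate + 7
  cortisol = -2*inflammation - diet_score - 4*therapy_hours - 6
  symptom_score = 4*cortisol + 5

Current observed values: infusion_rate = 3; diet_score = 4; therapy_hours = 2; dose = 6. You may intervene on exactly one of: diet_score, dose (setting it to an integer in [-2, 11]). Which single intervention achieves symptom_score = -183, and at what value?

set diet_score = 1

Intervening on diet_score: with other inputs at their observed values, symptom_score = -4*diet_score - 179. Solving for -183 gives diet_score = 1, within [-2, 11].
Intervening on dose: symptom_score = -16*dose - 99. Reaching -183 requires dose = 21/4, not an integer.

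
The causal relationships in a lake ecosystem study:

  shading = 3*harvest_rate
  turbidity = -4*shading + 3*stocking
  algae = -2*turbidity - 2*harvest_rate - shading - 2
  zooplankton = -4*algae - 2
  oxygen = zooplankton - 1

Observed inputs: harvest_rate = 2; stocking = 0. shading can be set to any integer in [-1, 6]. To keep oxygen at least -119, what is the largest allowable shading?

Intervening on shading fixes its value directly, overriding its dependence on harvest_rate.
Substituting into the turbidity equation gives turbidity = -4*shading.
So algae = 7*shading - 6.
Substituting into the zooplankton equation gives zooplankton = -28*shading + 22.
So oxygen = -28*shading + 21.
Require -28*shading + 21 ≥ -119, so shading ≤ 5.
The largest integer in [-1, 6] satisfying this is 5.

shading = 5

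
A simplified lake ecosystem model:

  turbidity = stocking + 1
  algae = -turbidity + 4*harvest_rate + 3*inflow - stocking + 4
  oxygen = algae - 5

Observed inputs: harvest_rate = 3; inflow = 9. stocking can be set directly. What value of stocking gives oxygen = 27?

Substituting into the algae equation gives algae = -2*stocking + 42.
So oxygen = -2*stocking + 37.
Solve -2*stocking + 37 = 27: stocking = (27 - 37) / -2 = 5.

stocking = 5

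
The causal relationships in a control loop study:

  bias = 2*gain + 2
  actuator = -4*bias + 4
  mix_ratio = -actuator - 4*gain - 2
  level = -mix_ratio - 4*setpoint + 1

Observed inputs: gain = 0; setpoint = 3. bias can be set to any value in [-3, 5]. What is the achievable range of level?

Intervening on bias fixes its value directly, overriding its dependence on gain.
Substituting into the mix_ratio equation gives mix_ratio = 4*bias - 6.
level becomes -4*bias - 5.
Linear in bias, so extremes are at the endpoints: bias = -3 gives level = 7; bias = 5 gives level = -25.

-25 to 7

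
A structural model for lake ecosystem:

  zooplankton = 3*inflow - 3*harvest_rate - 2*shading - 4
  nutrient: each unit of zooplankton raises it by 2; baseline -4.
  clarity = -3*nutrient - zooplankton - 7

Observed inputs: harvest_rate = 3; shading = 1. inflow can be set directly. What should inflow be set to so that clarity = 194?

inflow = -4

Substituting into the zooplankton equation gives zooplankton = 3*inflow - 15.
Substituting into the nutrient equation gives nutrient = 6*inflow - 34.
Substituting into the clarity equation gives clarity = -21*inflow + 110.
Solve -21*inflow + 110 = 194: inflow = (194 - 110) / -21 = -4.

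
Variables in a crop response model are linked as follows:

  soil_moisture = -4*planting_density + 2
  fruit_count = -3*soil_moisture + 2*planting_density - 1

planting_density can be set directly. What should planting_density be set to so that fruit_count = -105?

Substituting into the fruit_count equation gives fruit_count = 14*planting_density - 7.
Solve 14*planting_density - 7 = -105: planting_density = (-105 + 7) / 14 = -7.

planting_density = -7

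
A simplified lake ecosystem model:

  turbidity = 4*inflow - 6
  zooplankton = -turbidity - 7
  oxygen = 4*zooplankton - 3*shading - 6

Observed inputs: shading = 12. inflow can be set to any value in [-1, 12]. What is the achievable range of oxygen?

-238 to -30

Substituting into the zooplankton equation gives zooplankton = -4*inflow - 1.
oxygen becomes -16*inflow - 46.
Linear in inflow, so extremes are at the endpoints: inflow = -1 gives oxygen = -30; inflow = 12 gives oxygen = -238.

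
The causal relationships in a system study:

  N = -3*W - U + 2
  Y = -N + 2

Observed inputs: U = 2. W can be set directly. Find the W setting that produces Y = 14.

Substituting into the N equation gives N = -3*W.
Substituting into the Y equation gives Y = 3*W + 2.
Solve 3*W + 2 = 14: W = (14 - 2) / 3 = 4.

W = 4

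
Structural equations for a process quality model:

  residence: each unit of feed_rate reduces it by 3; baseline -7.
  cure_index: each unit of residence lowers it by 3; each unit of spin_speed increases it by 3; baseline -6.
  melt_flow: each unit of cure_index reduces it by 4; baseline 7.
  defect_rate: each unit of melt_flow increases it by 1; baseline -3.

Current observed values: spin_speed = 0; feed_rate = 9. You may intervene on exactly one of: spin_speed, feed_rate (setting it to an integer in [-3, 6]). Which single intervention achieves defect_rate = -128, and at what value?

set feed_rate = 2

Intervening on spin_speed: defect_rate = -12*spin_speed - 380. Reaching -128 requires spin_speed = -21, outside [-3, 6].
Intervening on feed_rate: with other inputs at their observed values, defect_rate = -36*feed_rate - 56. Solving for -128 gives feed_rate = 2, within [-3, 6].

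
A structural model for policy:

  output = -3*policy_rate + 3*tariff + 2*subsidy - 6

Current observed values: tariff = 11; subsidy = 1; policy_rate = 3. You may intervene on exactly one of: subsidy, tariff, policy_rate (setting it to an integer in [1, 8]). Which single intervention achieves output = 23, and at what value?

set policy_rate = 2

Intervening on subsidy: output = 2*subsidy + 18. Reaching 23 requires subsidy = 5/2, not an integer.
Intervening on tariff: output = 3*tariff - 13. Reaching 23 requires tariff = 12, outside [1, 8].
Intervening on policy_rate: with other inputs at their observed values, output = -3*policy_rate + 29. Solving for 23 gives policy_rate = 2, within [1, 8].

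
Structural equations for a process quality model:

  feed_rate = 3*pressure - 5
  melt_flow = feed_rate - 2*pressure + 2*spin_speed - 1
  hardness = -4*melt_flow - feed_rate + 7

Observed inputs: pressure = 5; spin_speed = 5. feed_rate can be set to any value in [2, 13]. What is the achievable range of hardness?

Intervening on feed_rate fixes its value directly, overriding its dependence on pressure.
Substituting into the melt_flow equation gives melt_flow = feed_rate - 1.
This gives hardness = -5*feed_rate + 11.
Linear in feed_rate, so extremes are at the endpoints: feed_rate = 2 gives hardness = 1; feed_rate = 13 gives hardness = -54.

-54 to 1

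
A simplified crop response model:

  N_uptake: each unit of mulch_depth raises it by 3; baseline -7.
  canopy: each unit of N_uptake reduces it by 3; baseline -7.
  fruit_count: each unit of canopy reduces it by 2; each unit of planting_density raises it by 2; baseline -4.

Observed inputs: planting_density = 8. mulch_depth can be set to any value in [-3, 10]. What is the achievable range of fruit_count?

-70 to 164

Substituting into the canopy equation gives canopy = -9*mulch_depth + 14.
Substituting into the fruit_count equation gives fruit_count = 18*mulch_depth - 16.
Linear in mulch_depth, so extremes are at the endpoints: mulch_depth = -3 gives fruit_count = -70; mulch_depth = 10 gives fruit_count = 164.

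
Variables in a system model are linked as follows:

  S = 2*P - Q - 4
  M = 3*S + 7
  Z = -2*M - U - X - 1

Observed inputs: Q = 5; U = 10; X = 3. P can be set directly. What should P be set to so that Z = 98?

Substituting into the S equation gives S = 2*P - 9.
Substituting into the M equation gives M = 6*P - 20.
So Z = -12*P + 26.
Solve -12*P + 26 = 98: P = (98 - 26) / -12 = -6.

P = -6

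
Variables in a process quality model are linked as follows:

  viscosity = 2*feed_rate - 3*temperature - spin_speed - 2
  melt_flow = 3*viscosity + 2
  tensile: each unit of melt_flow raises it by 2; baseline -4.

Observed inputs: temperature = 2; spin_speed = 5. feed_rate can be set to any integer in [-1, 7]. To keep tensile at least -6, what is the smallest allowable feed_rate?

Substituting into the viscosity equation gives viscosity = 2*feed_rate - 13.
This gives melt_flow = 6*feed_rate - 37.
tensile becomes 12*feed_rate - 78.
Require 12*feed_rate - 78 ≥ -6, so feed_rate ≥ 6.
The smallest integer in [-1, 7] satisfying this is 6.

feed_rate = 6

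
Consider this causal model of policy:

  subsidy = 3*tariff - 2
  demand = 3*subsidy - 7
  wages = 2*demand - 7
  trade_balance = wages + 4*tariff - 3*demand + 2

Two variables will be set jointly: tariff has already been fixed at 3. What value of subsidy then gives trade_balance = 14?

With tariff held at 3:
Intervening on subsidy fixes its value directly, overriding its dependence on tariff.
Substituting into the wages equation gives wages = 6*subsidy - 21.
This gives trade_balance = -3*subsidy + 14.
Solve -3*subsidy + 14 = 14: subsidy = (14 - 14) / -3 = 0.

subsidy = 0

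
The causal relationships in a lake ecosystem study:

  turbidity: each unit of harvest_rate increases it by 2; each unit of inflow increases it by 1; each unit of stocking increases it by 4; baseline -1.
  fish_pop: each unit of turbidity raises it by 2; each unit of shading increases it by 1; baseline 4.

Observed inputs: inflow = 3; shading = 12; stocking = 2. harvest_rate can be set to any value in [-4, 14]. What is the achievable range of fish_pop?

Substituting into the turbidity equation gives turbidity = 2*harvest_rate + 10.
Substituting into the fish_pop equation gives fish_pop = 4*harvest_rate + 36.
Linear in harvest_rate, so extremes are at the endpoints: harvest_rate = -4 gives fish_pop = 20; harvest_rate = 14 gives fish_pop = 92.

20 to 92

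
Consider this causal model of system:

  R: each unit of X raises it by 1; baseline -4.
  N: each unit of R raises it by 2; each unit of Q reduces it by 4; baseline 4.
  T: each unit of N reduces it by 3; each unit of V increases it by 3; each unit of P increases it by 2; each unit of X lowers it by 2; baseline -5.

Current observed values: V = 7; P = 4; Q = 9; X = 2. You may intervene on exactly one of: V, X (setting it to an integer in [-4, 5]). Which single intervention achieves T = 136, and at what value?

Intervening on V: T = 3*V + 107. Reaching 136 requires V = 29/3, not an integer.
Intervening on X: with other inputs at their observed values, T = -8*X + 144. Solving for 136 gives X = 1, within [-4, 5].

set X = 1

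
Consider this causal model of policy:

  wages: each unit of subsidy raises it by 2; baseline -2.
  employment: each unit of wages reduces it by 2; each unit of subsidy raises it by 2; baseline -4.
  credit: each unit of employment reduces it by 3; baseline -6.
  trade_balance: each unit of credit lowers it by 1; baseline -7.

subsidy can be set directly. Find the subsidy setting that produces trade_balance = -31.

Substituting into the employment equation gives employment = -2*subsidy.
Substituting into the credit equation gives credit = 6*subsidy - 6.
This gives trade_balance = -6*subsidy - 1.
Solve -6*subsidy - 1 = -31: subsidy = (-31 + 1) / -6 = 5.

subsidy = 5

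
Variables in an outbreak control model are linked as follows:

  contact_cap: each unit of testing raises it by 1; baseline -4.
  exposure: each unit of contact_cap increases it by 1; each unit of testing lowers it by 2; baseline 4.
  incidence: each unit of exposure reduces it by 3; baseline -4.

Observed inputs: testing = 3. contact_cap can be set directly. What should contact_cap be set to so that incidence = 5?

contact_cap = -1

Intervening on contact_cap fixes its value directly, overriding its dependence on testing.
Substituting into the exposure equation gives exposure = contact_cap - 2.
Substituting into the incidence equation gives incidence = -3*contact_cap + 2.
Solve -3*contact_cap + 2 = 5: contact_cap = (5 - 2) / -3 = -1.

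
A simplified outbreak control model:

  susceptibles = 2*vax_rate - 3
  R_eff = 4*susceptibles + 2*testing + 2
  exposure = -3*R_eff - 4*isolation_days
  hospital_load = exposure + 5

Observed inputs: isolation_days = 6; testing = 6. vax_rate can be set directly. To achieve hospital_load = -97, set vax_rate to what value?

vax_rate = 3

Substituting into the R_eff equation gives R_eff = 8*vax_rate + 2.
Substituting into the exposure equation gives exposure = -24*vax_rate - 30.
This gives hospital_load = -24*vax_rate - 25.
Solve -24*vax_rate - 25 = -97: vax_rate = (-97 + 25) / -24 = 3.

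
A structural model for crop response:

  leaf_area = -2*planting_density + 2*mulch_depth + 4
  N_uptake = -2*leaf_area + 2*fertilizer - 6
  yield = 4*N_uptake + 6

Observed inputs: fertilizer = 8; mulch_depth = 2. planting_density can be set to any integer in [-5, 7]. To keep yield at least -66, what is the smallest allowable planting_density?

planting_density = -3

Substituting into the leaf_area equation gives leaf_area = -2*planting_density + 8.
Substituting into the N_uptake equation gives N_uptake = 4*planting_density - 6.
Substituting into the yield equation gives yield = 16*planting_density - 18.
Require 16*planting_density - 18 ≥ -66, so planting_density ≥ -3.
The smallest integer in [-5, 7] satisfying this is -3.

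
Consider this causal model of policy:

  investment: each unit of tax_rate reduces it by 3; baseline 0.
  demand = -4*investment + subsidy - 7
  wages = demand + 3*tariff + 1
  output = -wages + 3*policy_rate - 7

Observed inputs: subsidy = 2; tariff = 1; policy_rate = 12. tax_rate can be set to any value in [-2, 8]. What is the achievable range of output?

-66 to 54

Substituting into the demand equation gives demand = 12*tax_rate - 5.
So wages = 12*tax_rate - 1.
This gives output = -12*tax_rate + 30.
Linear in tax_rate, so extremes are at the endpoints: tax_rate = -2 gives output = 54; tax_rate = 8 gives output = -66.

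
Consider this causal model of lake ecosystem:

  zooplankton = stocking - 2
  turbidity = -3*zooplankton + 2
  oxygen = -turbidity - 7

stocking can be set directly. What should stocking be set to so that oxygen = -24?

Substituting into the turbidity equation gives turbidity = -3*stocking + 8.
So oxygen = 3*stocking - 15.
Solve 3*stocking - 15 = -24: stocking = (-24 + 15) / 3 = -3.

stocking = -3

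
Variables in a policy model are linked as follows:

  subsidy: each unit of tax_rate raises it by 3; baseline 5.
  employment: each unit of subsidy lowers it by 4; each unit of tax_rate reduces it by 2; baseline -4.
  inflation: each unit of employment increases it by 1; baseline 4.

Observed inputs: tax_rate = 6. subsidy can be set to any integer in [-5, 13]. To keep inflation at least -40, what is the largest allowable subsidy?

Intervening on subsidy fixes its value directly, overriding its dependence on tax_rate.
Substituting into the employment equation gives employment = -4*subsidy - 16.
Substituting into the inflation equation gives inflation = -4*subsidy - 12.
Require -4*subsidy - 12 ≥ -40, so subsidy ≤ 7.
The largest integer in [-5, 13] satisfying this is 7.

subsidy = 7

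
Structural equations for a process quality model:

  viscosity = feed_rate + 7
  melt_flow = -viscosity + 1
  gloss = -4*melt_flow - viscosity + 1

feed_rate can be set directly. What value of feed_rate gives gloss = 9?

feed_rate = -3

Substituting into the melt_flow equation gives melt_flow = -feed_rate - 6.
Substituting into the gloss equation gives gloss = 3*feed_rate + 18.
Solve 3*feed_rate + 18 = 9: feed_rate = (9 - 18) / 3 = -3.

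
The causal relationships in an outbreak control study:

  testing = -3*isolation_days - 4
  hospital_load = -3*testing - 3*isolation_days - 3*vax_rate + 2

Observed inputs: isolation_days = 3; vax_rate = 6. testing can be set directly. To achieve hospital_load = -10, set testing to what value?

testing = -5

Intervening on testing fixes its value directly, overriding its dependence on isolation_days.
Substituting into the hospital_load equation gives hospital_load = -3*testing - 25.
Solve -3*testing - 25 = -10: testing = (-10 + 25) / -3 = -5.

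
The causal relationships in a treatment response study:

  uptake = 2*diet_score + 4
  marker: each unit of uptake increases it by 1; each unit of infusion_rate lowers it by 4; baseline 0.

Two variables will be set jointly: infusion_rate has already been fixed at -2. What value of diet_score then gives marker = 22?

diet_score = 5

With infusion_rate held at -2:
Substituting into the marker equation gives marker = 2*diet_score + 12.
Solve 2*diet_score + 12 = 22: diet_score = (22 - 12) / 2 = 5.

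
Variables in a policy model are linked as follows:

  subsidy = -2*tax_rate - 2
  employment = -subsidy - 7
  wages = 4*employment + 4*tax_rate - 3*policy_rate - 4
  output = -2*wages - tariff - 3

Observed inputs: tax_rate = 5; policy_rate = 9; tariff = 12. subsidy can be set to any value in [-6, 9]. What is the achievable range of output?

15 to 135

Intervening on subsidy fixes its value directly, overriding its dependence on tax_rate.
Substituting into the wages equation gives wages = -4*subsidy - 39.
So output = 8*subsidy + 63.
Linear in subsidy, so extremes are at the endpoints: subsidy = -6 gives output = 15; subsidy = 9 gives output = 135.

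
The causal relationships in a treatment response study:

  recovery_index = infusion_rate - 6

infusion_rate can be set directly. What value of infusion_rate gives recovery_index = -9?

Solve infusion_rate - 6 = -9: infusion_rate = (-9 + 6) / 1 = -3.

infusion_rate = -3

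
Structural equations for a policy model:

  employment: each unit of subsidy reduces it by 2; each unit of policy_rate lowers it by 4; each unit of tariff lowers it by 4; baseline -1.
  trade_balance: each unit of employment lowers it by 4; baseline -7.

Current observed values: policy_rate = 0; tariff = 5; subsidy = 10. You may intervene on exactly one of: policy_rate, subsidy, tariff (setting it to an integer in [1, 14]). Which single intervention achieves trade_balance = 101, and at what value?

Intervening on policy_rate: trade_balance = 16*policy_rate + 157. Reaching 101 requires policy_rate = -7/2, not an integer.
Intervening on subsidy: with other inputs at their observed values, trade_balance = 8*subsidy + 77. Solving for 101 gives subsidy = 3, within [1, 14].
Intervening on tariff: trade_balance = 16*tariff + 77. Reaching 101 requires tariff = 3/2, not an integer.

set subsidy = 3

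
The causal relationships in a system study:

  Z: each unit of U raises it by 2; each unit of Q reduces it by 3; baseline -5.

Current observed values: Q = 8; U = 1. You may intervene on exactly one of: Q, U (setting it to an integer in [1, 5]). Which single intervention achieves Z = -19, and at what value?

set U = 5

Intervening on Q: Z = -3*Q - 3. Reaching -19 requires Q = 16/3, not an integer.
Intervening on U: with other inputs at their observed values, Z = 2*U - 29. Solving for -19 gives U = 5, within [1, 5].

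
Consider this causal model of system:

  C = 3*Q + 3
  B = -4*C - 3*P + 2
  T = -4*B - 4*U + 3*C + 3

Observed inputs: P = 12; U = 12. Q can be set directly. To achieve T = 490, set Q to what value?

Q = 6

Substituting into the B equation gives B = -12*Q - 46.
Substituting into the T equation gives T = 57*Q + 148.
Solve 57*Q + 148 = 490: Q = (490 - 148) / 57 = 6.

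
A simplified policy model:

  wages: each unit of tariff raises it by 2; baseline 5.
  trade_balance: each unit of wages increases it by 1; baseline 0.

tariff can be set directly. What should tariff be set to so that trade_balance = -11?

Substituting into the trade_balance equation gives trade_balance = 2*tariff + 5.
Solve 2*tariff + 5 = -11: tariff = (-11 - 5) / 2 = -8.

tariff = -8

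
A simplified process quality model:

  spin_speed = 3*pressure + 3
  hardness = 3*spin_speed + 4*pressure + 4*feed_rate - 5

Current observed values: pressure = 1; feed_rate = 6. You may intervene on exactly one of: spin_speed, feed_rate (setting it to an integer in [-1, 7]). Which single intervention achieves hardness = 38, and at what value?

Intervening on spin_speed: with other inputs at their observed values, hardness = 3*spin_speed + 23. Solving for 38 gives spin_speed = 5, within [-1, 7].
Intervening on feed_rate: hardness = 4*feed_rate + 17. Reaching 38 requires feed_rate = 21/4, not an integer.

set spin_speed = 5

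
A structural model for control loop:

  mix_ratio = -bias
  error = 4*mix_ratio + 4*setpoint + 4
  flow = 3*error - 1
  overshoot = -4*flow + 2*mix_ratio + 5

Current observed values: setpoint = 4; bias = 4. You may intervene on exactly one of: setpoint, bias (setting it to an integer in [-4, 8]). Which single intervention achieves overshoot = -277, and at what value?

set bias = -1

Intervening on setpoint: overshoot = -48*setpoint + 145. Reaching -277 requires setpoint = 211/24, not an integer.
Intervening on bias: with other inputs at their observed values, overshoot = 46*bias - 231. Solving for -277 gives bias = -1, within [-4, 8].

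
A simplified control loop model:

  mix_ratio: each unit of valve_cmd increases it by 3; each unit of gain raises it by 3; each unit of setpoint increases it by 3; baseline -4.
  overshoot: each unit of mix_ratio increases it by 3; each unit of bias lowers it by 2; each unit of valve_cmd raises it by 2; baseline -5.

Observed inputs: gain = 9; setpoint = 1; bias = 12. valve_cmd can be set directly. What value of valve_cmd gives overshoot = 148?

valve_cmd = 9

Substituting into the mix_ratio equation gives mix_ratio = 3*valve_cmd + 26.
Substituting into the overshoot equation gives overshoot = 11*valve_cmd + 49.
Solve 11*valve_cmd + 49 = 148: valve_cmd = (148 - 49) / 11 = 9.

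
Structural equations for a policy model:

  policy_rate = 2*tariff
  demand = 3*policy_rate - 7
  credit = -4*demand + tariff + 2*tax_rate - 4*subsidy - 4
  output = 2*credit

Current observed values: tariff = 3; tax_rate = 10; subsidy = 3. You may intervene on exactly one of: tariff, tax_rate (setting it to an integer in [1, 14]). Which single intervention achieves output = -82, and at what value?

Intervening on tariff: output = -46*tariff + 64. Reaching -82 requires tariff = 73/23, not an integer.
Intervening on tax_rate: with other inputs at their observed values, output = 4*tax_rate - 114. Solving for -82 gives tax_rate = 8, within [1, 14].

set tax_rate = 8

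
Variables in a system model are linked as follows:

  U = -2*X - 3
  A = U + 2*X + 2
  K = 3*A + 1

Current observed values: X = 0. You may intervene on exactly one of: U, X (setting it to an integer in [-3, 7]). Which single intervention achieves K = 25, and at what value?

Intervening on U: with other inputs at their observed values, K = 3*U + 7. Solving for 25 gives U = 6, within [-3, 7].
Intervening on X: the paths from X to K cancel (net effect zero), leaving K = -2; 25 is unreachable this way.

set U = 6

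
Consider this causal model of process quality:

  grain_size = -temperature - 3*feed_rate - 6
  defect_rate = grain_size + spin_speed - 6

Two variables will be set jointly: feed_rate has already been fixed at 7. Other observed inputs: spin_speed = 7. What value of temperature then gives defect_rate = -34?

temperature = 8

With feed_rate held at 7:
Substituting into the grain_size equation gives grain_size = -temperature - 27.
So defect_rate = -temperature - 26.
Solve -temperature - 26 = -34: temperature = (-34 + 26) / -1 = 8.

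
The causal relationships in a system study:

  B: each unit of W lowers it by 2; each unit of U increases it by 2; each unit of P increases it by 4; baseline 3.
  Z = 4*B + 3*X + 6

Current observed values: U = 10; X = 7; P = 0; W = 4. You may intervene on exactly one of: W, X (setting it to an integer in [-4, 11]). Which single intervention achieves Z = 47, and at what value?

Intervening on W: with other inputs at their observed values, Z = -8*W + 119. Solving for 47 gives W = 9, within [-4, 11].
Intervening on X: Z = 3*X + 66. Reaching 47 requires X = -19/3, not an integer.

set W = 9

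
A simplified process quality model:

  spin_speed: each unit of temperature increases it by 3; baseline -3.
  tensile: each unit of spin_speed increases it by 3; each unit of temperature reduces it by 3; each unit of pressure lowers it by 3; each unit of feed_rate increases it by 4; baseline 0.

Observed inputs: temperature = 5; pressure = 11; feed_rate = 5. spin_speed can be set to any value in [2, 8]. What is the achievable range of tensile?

-22 to -4

Intervening on spin_speed fixes its value directly, overriding its dependence on temperature.
Substituting into the tensile equation gives tensile = 3*spin_speed - 28.
Linear in spin_speed, so extremes are at the endpoints: spin_speed = 2 gives tensile = -22; spin_speed = 8 gives tensile = -4.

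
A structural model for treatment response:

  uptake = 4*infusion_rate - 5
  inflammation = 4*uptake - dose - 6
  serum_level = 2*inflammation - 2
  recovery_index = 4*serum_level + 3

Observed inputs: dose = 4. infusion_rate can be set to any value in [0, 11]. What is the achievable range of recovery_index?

-245 to 1163

Substituting into the inflammation equation gives inflammation = 16*infusion_rate - 30.
So serum_level = 32*infusion_rate - 62.
This gives recovery_index = 128*infusion_rate - 245.
Linear in infusion_rate, so extremes are at the endpoints: infusion_rate = 0 gives recovery_index = -245; infusion_rate = 11 gives recovery_index = 1163.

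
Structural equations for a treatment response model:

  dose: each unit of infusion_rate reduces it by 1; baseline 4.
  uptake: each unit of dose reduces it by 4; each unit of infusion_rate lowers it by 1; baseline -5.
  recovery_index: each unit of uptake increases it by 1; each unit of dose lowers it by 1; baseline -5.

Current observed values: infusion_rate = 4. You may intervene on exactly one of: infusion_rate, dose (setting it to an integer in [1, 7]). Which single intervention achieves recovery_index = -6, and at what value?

set infusion_rate = 6

Intervening on infusion_rate: with other inputs at their observed values, recovery_index = 4*infusion_rate - 30. Solving for -6 gives infusion_rate = 6, within [1, 7].
Intervening on dose: recovery_index = -5*dose - 14. Reaching -6 requires dose = -8/5, not an integer.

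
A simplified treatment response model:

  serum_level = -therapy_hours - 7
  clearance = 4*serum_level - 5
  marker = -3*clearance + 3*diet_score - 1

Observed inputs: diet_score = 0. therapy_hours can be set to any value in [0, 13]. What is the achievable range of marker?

98 to 254

Substituting into the clearance equation gives clearance = -4*therapy_hours - 33.
Substituting into the marker equation gives marker = 12*therapy_hours + 98.
Linear in therapy_hours, so extremes are at the endpoints: therapy_hours = 0 gives marker = 98; therapy_hours = 13 gives marker = 254.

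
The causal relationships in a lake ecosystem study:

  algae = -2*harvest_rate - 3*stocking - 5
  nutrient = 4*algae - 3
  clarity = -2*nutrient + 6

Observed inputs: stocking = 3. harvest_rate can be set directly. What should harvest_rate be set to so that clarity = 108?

harvest_rate = -1

Substituting into the algae equation gives algae = -2*harvest_rate - 14.
Substituting into the nutrient equation gives nutrient = -8*harvest_rate - 59.
Substituting into the clarity equation gives clarity = 16*harvest_rate + 124.
Solve 16*harvest_rate + 124 = 108: harvest_rate = (108 - 124) / 16 = -1.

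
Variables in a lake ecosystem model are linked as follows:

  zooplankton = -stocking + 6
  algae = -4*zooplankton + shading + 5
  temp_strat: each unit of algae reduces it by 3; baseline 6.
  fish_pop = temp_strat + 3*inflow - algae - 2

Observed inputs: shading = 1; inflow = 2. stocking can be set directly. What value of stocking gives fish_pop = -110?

Substituting into the algae equation gives algae = 4*stocking - 18.
Substituting into the temp_strat equation gives temp_strat = -12*stocking + 60.
So fish_pop = -16*stocking + 82.
Solve -16*stocking + 82 = -110: stocking = (-110 - 82) / -16 = 12.

stocking = 12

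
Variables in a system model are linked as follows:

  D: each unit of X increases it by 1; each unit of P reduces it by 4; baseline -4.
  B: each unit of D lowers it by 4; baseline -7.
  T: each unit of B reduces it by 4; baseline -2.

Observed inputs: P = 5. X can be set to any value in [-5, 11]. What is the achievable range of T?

-438 to -182

Substituting into the D equation gives D = X - 24.
This gives B = -4*X + 89.
Substituting into the T equation gives T = 16*X - 358.
Linear in X, so extremes are at the endpoints: X = -5 gives T = -438; X = 11 gives T = -182.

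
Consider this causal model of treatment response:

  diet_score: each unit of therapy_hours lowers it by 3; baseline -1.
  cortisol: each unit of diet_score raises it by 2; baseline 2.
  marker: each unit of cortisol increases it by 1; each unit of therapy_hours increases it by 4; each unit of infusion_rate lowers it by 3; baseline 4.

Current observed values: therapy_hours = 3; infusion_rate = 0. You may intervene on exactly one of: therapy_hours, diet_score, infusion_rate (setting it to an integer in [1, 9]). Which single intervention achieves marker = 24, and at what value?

Intervening on therapy_hours: marker = -2*therapy_hours + 4. Reaching 24 requires therapy_hours = -10, outside [1, 9].
Intervening on diet_score: with other inputs at their observed values, marker = 2*diet_score + 18. Solving for 24 gives diet_score = 3, within [1, 9].
Intervening on infusion_rate: marker = -3*infusion_rate - 2. Reaching 24 requires infusion_rate = -26/3, not an integer.

set diet_score = 3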